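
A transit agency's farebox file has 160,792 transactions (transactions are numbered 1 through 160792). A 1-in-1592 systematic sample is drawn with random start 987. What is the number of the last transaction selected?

160187

k = 1592
101st selection = r + (101−1)·k = 987 + 100×1592 = 987 + 159200 = 160187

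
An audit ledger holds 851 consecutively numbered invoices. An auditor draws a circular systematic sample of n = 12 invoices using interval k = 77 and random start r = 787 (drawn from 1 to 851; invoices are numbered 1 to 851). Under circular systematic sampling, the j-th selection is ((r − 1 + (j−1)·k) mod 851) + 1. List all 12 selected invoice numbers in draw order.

Selection 1: 787
Selection 2: 787 + 77 = 864 → 864 − 851 = 13
Selection 3: 13 + 77 = 90
Selection 4: 90 + 77 = 167
Selection 5: 167 + 77 = 244
Selection 6: 244 + 77 = 321
Selection 7: 321 + 77 = 398
Selection 8: 398 + 77 = 475
Selection 9: 475 + 77 = 552
Selection 10: 552 + 77 = 629
Selection 11: 629 + 77 = 706
Selection 12: 706 + 77 = 783

787, 13, 90, 167, 244, 321, 398, 475, 552, 629, 706, 783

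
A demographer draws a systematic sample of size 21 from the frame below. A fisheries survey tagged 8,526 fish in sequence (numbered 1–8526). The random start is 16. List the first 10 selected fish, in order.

16, 422, 828, 1234, 1640, 2046, 2452, 2858, 3264, 3670

k = N/n = 8526/21 = 406
fish 1: 16
fish 2: 16 + 406 = 422
fish 3: 422 + 406 = 828
fish 4: 828 + 406 = 1234
fish 5: 1234 + 406 = 1640
fish 6: 1640 + 406 = 2046
fish 7: 2046 + 406 = 2452
fish 8: 2452 + 406 = 2858
fish 9: 2858 + 406 = 3264
fish 10: 3264 + 406 = 3670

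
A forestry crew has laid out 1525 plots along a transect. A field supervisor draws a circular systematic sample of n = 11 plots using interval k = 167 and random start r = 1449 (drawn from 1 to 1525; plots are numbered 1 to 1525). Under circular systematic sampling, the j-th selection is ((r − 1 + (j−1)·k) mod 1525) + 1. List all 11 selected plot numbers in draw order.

1449, 91, 258, 425, 592, 759, 926, 1093, 1260, 1427, 69

Selection 1: 1449
Selection 2: 1449 + 167 = 1616 → 1616 − 1525 = 91
Selection 3: 91 + 167 = 258
Selection 4: 258 + 167 = 425
Selection 5: 425 + 167 = 592
Selection 6: 592 + 167 = 759
Selection 7: 759 + 167 = 926
Selection 8: 926 + 167 = 1093
Selection 9: 1093 + 167 = 1260
Selection 10: 1260 + 167 = 1427
Selection 11: 1427 + 167 = 1594 → 1594 − 1525 = 69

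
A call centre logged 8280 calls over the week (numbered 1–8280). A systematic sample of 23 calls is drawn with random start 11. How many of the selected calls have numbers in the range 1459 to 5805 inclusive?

12

k = 8280/23 = 360
First selection ≥ 1459: 11 + ⌈(1459−11)/360⌉·360 = 11 + 5×360 = 1811
Last selection ≤ 5805: 11 + ⌊(5805−11)/360⌋·360 = 11 + 16×360 = 5771
Count = 16 − 5 + 1 = 12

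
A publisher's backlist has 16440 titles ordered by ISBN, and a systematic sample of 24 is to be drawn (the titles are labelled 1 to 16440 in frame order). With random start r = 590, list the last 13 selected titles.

k = N/n = 16440/24 = 685
12th selection = 590 + 11×685 = 8125
13th: 8125 + 685 = 8810
14th: 8810 + 685 = 9495
15th: 9495 + 685 = 10180
16th: 10180 + 685 = 10865
17th: 10865 + 685 = 11550
18th: 11550 + 685 = 12235
19th: 12235 + 685 = 12920
20th: 12920 + 685 = 13605
21st: 13605 + 685 = 14290
22nd: 14290 + 685 = 14975
23rd: 14975 + 685 = 15660
24th: 15660 + 685 = 16345

8125, 8810, 9495, 10180, 10865, 11550, 12235, 12920, 13605, 14290, 14975, 15660, 16345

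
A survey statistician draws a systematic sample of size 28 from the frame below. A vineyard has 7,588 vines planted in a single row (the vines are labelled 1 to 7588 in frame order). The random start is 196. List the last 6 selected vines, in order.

k = N/n = 7588/28 = 271
23rd selection = 196 + 22×271 = 6158
24th: 6158 + 271 = 6429
25th: 6429 + 271 = 6700
26th: 6700 + 271 = 6971
27th: 6971 + 271 = 7242
28th: 7242 + 271 = 7513

6158, 6429, 6700, 6971, 7242, 7513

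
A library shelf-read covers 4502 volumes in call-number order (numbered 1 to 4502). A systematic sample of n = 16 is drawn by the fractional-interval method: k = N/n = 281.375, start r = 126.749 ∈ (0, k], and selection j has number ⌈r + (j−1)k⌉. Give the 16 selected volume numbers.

127, 409, 690, 971, 1253, 1534, 1815, 2097, 2378, 2660, 2941, 3222, 3504, 3785, 4066, 4348

j=1: r + 0k = 126.749 → ⌈·⌉ = 127
j=2: r + 1k = 408.124 → ⌈·⌉ = 409
j=3: r + 2k = 689.499 → ⌈·⌉ = 690
j=4: r + 3k = 970.874 → ⌈·⌉ = 971
j=5: r + 4k = 1252.249 → ⌈·⌉ = 1253
j=6: r + 5k = 1533.624 → ⌈·⌉ = 1534
j=7: r + 6k = 1814.999 → ⌈·⌉ = 1815
j=8: r + 7k = 2096.374 → ⌈·⌉ = 2097
j=9: r + 8k = 2377.749 → ⌈·⌉ = 2378
j=10: r + 9k = 2659.124 → ⌈·⌉ = 2660
j=11: r + 10k = 2940.499 → ⌈·⌉ = 2941
j=12: r + 11k = 3221.874 → ⌈·⌉ = 3222
j=13: r + 12k = 3503.249 → ⌈·⌉ = 3504
j=14: r + 13k = 3784.624 → ⌈·⌉ = 3785
j=15: r + 14k = 4065.999 → ⌈·⌉ = 4066
j=16: r + 15k = 4347.374 → ⌈·⌉ = 4348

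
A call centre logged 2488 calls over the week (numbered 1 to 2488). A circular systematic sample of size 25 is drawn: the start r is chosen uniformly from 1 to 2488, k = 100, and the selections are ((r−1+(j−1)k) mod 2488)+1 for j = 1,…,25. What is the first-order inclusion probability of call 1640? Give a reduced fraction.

For each position j, as r ranges over 1…2488 the j-th selection hits every call exactly once, so call 1640 is selected for exactly 25 of the 2488 starts.
Inclusion probability = 25/2488.

25/2488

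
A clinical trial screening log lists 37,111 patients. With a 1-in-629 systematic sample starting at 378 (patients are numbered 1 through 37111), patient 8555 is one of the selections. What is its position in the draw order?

14

k = 629
position = (8555 − 378)/629 + 1 = 8177/629 + 1 = 13 + 1 = 14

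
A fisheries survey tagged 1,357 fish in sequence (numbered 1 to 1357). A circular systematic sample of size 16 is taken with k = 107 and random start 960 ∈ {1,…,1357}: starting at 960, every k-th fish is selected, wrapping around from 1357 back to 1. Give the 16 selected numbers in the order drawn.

Selection 1: 960
Selection 2: 960 + 107 = 1067
Selection 3: 1067 + 107 = 1174
Selection 4: 1174 + 107 = 1281
Selection 5: 1281 + 107 = 1388 → 1388 − 1357 = 31
Selection 6: 31 + 107 = 138
Selection 7: 138 + 107 = 245
Selection 8: 245 + 107 = 352
Selection 9: 352 + 107 = 459
Selection 10: 459 + 107 = 566
Selection 11: 566 + 107 = 673
Selection 12: 673 + 107 = 780
Selection 13: 780 + 107 = 887
Selection 14: 887 + 107 = 994
Selection 15: 994 + 107 = 1101
Selection 16: 1101 + 107 = 1208

960, 1067, 1174, 1281, 31, 138, 245, 352, 459, 566, 673, 780, 887, 994, 1101, 1208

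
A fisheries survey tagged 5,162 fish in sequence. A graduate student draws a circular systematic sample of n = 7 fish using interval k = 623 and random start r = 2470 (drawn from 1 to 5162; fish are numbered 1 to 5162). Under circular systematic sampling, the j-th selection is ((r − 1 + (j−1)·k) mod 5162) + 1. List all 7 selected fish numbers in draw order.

Selection 1: 2470
Selection 2: 2470 + 623 = 3093
Selection 3: 3093 + 623 = 3716
Selection 4: 3716 + 623 = 4339
Selection 5: 4339 + 623 = 4962
Selection 6: 4962 + 623 = 5585 → 5585 − 5162 = 423
Selection 7: 423 + 623 = 1046

2470, 3093, 3716, 4339, 4962, 423, 1046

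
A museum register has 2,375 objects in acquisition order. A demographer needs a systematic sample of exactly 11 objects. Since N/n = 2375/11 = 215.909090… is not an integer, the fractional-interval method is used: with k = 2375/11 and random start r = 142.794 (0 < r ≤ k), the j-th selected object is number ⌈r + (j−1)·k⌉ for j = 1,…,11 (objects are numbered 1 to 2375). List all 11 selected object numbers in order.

143, 359, 575, 791, 1007, 1223, 1439, 1655, 1871, 2086, 2302

j=1: r + 0k = 142.794 → ⌈·⌉ = 143
j=2: r + 1k = 358.703090… → ⌈·⌉ = 359
j=3: r + 2k = 574.612181… → ⌈·⌉ = 575
j=4: r + 3k = 790.521272… → ⌈·⌉ = 791
j=5: r + 4k = 1006.430363… → ⌈·⌉ = 1007
j=6: r + 5k = 1222.339454… → ⌈·⌉ = 1223
j=7: r + 6k = 1438.248545… → ⌈·⌉ = 1439
j=8: r + 7k = 1654.157636… → ⌈·⌉ = 1655
j=9: r + 8k = 1870.066727… → ⌈·⌉ = 1871
j=10: r + 9k = 2085.975818… → ⌈·⌉ = 2086
j=11: r + 10k = 2301.884909… → ⌈·⌉ = 2302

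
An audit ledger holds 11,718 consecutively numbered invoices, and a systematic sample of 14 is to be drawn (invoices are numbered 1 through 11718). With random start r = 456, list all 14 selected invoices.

k = N/n = 11718/14 = 837
invoice 1: 456
invoice 2: 456 + 837 = 1293
invoice 3: 1293 + 837 = 2130
invoice 4: 2130 + 837 = 2967
invoice 5: 2967 + 837 = 3804
invoice 6: 3804 + 837 = 4641
invoice 7: 4641 + 837 = 5478
invoice 8: 5478 + 837 = 6315
invoice 9: 6315 + 837 = 7152
invoice 10: 7152 + 837 = 7989
invoice 11: 7989 + 837 = 8826
invoice 12: 8826 + 837 = 9663
invoice 13: 9663 + 837 = 10500
invoice 14: 10500 + 837 = 11337

456, 1293, 2130, 2967, 3804, 4641, 5478, 6315, 7152, 7989, 8826, 9663, 10500, 11337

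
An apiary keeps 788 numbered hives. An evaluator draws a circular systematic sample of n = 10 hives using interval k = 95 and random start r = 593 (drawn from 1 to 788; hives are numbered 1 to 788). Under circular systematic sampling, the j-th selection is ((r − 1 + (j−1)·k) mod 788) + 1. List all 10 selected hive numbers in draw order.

Selection 1: 593
Selection 2: 593 + 95 = 688
Selection 3: 688 + 95 = 783
Selection 4: 783 + 95 = 878 → 878 − 788 = 90
Selection 5: 90 + 95 = 185
Selection 6: 185 + 95 = 280
Selection 7: 280 + 95 = 375
Selection 8: 375 + 95 = 470
Selection 9: 470 + 95 = 565
Selection 10: 565 + 95 = 660

593, 688, 783, 90, 185, 280, 375, 470, 565, 660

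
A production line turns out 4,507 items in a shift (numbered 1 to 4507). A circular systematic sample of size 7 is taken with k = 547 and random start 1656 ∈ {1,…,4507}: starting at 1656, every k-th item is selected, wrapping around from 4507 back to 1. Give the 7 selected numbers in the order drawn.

1656, 2203, 2750, 3297, 3844, 4391, 431

Selection 1: 1656
Selection 2: 1656 + 547 = 2203
Selection 3: 2203 + 547 = 2750
Selection 4: 2750 + 547 = 3297
Selection 5: 3297 + 547 = 3844
Selection 6: 3844 + 547 = 4391
Selection 7: 4391 + 547 = 4938 → 4938 − 4507 = 431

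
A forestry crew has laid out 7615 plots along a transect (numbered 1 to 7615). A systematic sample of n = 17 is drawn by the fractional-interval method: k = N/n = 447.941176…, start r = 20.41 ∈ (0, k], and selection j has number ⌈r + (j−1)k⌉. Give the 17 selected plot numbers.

j=1: r + 0k = 20.41 → ⌈·⌉ = 21
j=2: r + 1k = 468.351176… → ⌈·⌉ = 469
j=3: r + 2k = 916.292352… → ⌈·⌉ = 917
j=4: r + 3k = 1364.233529… → ⌈·⌉ = 1365
j=5: r + 4k = 1812.174705… → ⌈·⌉ = 1813
j=6: r + 5k = 2260.115882… → ⌈·⌉ = 2261
j=7: r + 6k = 2708.057058… → ⌈·⌉ = 2709
j=8: r + 7k = 3155.998235… → ⌈·⌉ = 3156
j=9: r + 8k = 3603.939411… → ⌈·⌉ = 3604
j=10: r + 9k = 4051.880588… → ⌈·⌉ = 4052
j=11: r + 10k = 4499.821764… → ⌈·⌉ = 4500
j=12: r + 11k = 4947.762941… → ⌈·⌉ = 4948
j=13: r + 12k = 5395.704117… → ⌈·⌉ = 5396
j=14: r + 13k = 5843.645294… → ⌈·⌉ = 5844
j=15: r + 14k = 6291.586470… → ⌈·⌉ = 6292
j=16: r + 15k = 6739.527647… → ⌈·⌉ = 6740
j=17: r + 16k = 7187.468823… → ⌈·⌉ = 7188

21, 469, 917, 1365, 1813, 2261, 2709, 3156, 3604, 4052, 4500, 4948, 5396, 5844, 6292, 6740, 7188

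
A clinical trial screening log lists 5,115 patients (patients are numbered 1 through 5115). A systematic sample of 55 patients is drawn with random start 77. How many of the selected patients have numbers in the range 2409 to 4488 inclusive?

22

k = 5115/55 = 93
First selection ≥ 2409: 77 + ⌈(2409−77)/93⌉·93 = 77 + 26×93 = 2495
Last selection ≤ 4488: 77 + ⌊(4488−77)/93⌋·93 = 77 + 47×93 = 4448
Count = 47 − 26 + 1 = 22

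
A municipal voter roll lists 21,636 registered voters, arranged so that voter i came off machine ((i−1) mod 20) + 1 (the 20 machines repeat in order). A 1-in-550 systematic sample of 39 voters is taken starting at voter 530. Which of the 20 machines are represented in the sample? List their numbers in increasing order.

Consecutive selections differ by k = 550, so their machine numbers differ by 550 mod 20 = 10.
gcd(550, 20) = 10, so the sample visits 20/10 = 2 distinct residues mod 20.
Start 530 is machine 10; the machines hit are 10, 20.

10, 20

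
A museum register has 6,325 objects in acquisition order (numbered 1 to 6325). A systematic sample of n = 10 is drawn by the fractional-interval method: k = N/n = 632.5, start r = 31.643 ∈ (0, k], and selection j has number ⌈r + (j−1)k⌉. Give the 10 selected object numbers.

32, 665, 1297, 1930, 2562, 3195, 3827, 4460, 5092, 5725

j=1: r + 0k = 31.643 → ⌈·⌉ = 32
j=2: r + 1k = 664.143 → ⌈·⌉ = 665
j=3: r + 2k = 1296.643 → ⌈·⌉ = 1297
j=4: r + 3k = 1929.143 → ⌈·⌉ = 1930
j=5: r + 4k = 2561.643 → ⌈·⌉ = 2562
j=6: r + 5k = 3194.143 → ⌈·⌉ = 3195
j=7: r + 6k = 3826.643 → ⌈·⌉ = 3827
j=8: r + 7k = 4459.143 → ⌈·⌉ = 4460
j=9: r + 8k = 5091.643 → ⌈·⌉ = 5092
j=10: r + 9k = 5724.143 → ⌈·⌉ = 5725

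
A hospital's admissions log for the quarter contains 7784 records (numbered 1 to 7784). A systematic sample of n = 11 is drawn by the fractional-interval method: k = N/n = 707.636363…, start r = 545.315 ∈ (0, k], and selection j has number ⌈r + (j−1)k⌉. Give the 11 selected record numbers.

j=1: r + 0k = 545.315 → ⌈·⌉ = 546
j=2: r + 1k = 1252.951363… → ⌈·⌉ = 1253
j=3: r + 2k = 1960.587727… → ⌈·⌉ = 1961
j=4: r + 3k = 2668.224090… → ⌈·⌉ = 2669
j=5: r + 4k = 3375.860454… → ⌈·⌉ = 3376
j=6: r + 5k = 4083.496818… → ⌈·⌉ = 4084
j=7: r + 6k = 4791.133181… → ⌈·⌉ = 4792
j=8: r + 7k = 5498.769545… → ⌈·⌉ = 5499
j=9: r + 8k = 6206.405909… → ⌈·⌉ = 6207
j=10: r + 9k = 6914.042272… → ⌈·⌉ = 6915
j=11: r + 10k = 7621.678636… → ⌈·⌉ = 7622

546, 1253, 1961, 2669, 3376, 4084, 4792, 5499, 6207, 6915, 7622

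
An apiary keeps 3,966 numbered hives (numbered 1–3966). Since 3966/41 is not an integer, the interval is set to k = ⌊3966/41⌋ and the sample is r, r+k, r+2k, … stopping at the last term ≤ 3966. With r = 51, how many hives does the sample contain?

k = ⌊3966/41⌋ = 96
Achieved size = ⌊(3966 − 51)/96⌋ + 1 = ⌊3915/96⌋ + 1 = 40 + 1 = 41
(last selection: 51 + 40×96 = 3891 ≤ 3966; next would be 3987 > 3966)

41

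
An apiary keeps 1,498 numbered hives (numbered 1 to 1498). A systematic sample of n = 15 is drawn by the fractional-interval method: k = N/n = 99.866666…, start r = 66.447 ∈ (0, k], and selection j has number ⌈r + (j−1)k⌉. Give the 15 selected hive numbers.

67, 167, 267, 367, 466, 566, 666, 766, 866, 966, 1066, 1165, 1265, 1365, 1465

j=1: r + 0k = 66.447 → ⌈·⌉ = 67
j=2: r + 1k = 166.313666… → ⌈·⌉ = 167
j=3: r + 2k = 266.180333… → ⌈·⌉ = 267
j=4: r + 3k = 366.047 → ⌈·⌉ = 367
j=5: r + 4k = 465.913666… → ⌈·⌉ = 466
j=6: r + 5k = 565.780333… → ⌈·⌉ = 566
j=7: r + 6k = 665.647 → ⌈·⌉ = 666
j=8: r + 7k = 765.513666… → ⌈·⌉ = 766
j=9: r + 8k = 865.380333… → ⌈·⌉ = 866
j=10: r + 9k = 965.247 → ⌈·⌉ = 966
j=11: r + 10k = 1065.113666… → ⌈·⌉ = 1066
j=12: r + 11k = 1164.980333… → ⌈·⌉ = 1165
j=13: r + 12k = 1264.847 → ⌈·⌉ = 1265
j=14: r + 13k = 1364.713666… → ⌈·⌉ = 1365
j=15: r + 14k = 1464.580333… → ⌈·⌉ = 1465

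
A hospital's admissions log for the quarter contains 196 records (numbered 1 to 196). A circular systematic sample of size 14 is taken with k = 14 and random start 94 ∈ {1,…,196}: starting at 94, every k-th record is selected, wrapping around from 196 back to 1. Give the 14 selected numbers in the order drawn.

Selection 1: 94
Selection 2: 94 + 14 = 108
Selection 3: 108 + 14 = 122
Selection 4: 122 + 14 = 136
Selection 5: 136 + 14 = 150
Selection 6: 150 + 14 = 164
Selection 7: 164 + 14 = 178
Selection 8: 178 + 14 = 192
Selection 9: 192 + 14 = 206 → 206 − 196 = 10
Selection 10: 10 + 14 = 24
Selection 11: 24 + 14 = 38
Selection 12: 38 + 14 = 52
Selection 13: 52 + 14 = 66
Selection 14: 66 + 14 = 80

94, 108, 122, 136, 150, 164, 178, 192, 10, 24, 38, 52, 66, 80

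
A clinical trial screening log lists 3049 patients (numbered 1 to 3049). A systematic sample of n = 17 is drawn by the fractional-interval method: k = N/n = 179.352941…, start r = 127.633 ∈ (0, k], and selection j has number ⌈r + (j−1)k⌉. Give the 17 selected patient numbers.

128, 307, 487, 666, 846, 1025, 1204, 1384, 1563, 1742, 1922, 2101, 2280, 2460, 2639, 2818, 2998

j=1: r + 0k = 127.633 → ⌈·⌉ = 128
j=2: r + 1k = 306.985941… → ⌈·⌉ = 307
j=3: r + 2k = 486.338882… → ⌈·⌉ = 487
j=4: r + 3k = 665.691823… → ⌈·⌉ = 666
j=5: r + 4k = 845.044764… → ⌈·⌉ = 846
j=6: r + 5k = 1024.397705… → ⌈·⌉ = 1025
j=7: r + 6k = 1203.750647… → ⌈·⌉ = 1204
j=8: r + 7k = 1383.103588… → ⌈·⌉ = 1384
j=9: r + 8k = 1562.456529… → ⌈·⌉ = 1563
j=10: r + 9k = 1741.809470… → ⌈·⌉ = 1742
j=11: r + 10k = 1921.162411… → ⌈·⌉ = 1922
j=12: r + 11k = 2100.515352… → ⌈·⌉ = 2101
j=13: r + 12k = 2279.868294… → ⌈·⌉ = 2280
j=14: r + 13k = 2459.221235… → ⌈·⌉ = 2460
j=15: r + 14k = 2638.574176… → ⌈·⌉ = 2639
j=16: r + 15k = 2817.927117… → ⌈·⌉ = 2818
j=17: r + 16k = 2997.280058… → ⌈·⌉ = 2998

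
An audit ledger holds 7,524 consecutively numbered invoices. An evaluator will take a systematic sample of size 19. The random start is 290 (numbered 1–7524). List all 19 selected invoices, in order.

k = N/n = 7524/19 = 396
invoice 1: 290
invoice 2: 290 + 396 = 686
invoice 3: 686 + 396 = 1082
invoice 4: 1082 + 396 = 1478
invoice 5: 1478 + 396 = 1874
invoice 6: 1874 + 396 = 2270
invoice 7: 2270 + 396 = 2666
invoice 8: 2666 + 396 = 3062
invoice 9: 3062 + 396 = 3458
invoice 10: 3458 + 396 = 3854
invoice 11: 3854 + 396 = 4250
invoice 12: 4250 + 396 = 4646
invoice 13: 4646 + 396 = 5042
invoice 14: 5042 + 396 = 5438
invoice 15: 5438 + 396 = 5834
invoice 16: 5834 + 396 = 6230
invoice 17: 6230 + 396 = 6626
invoice 18: 6626 + 396 = 7022
invoice 19: 7022 + 396 = 7418

290, 686, 1082, 1478, 1874, 2270, 2666, 3062, 3458, 3854, 4250, 4646, 5042, 5438, 5834, 6230, 6626, 7022, 7418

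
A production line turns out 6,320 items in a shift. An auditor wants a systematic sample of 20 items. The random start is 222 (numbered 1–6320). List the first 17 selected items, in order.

222, 538, 854, 1170, 1486, 1802, 2118, 2434, 2750, 3066, 3382, 3698, 4014, 4330, 4646, 4962, 5278

k = N/n = 6320/20 = 316
item 1: 222
item 2: 222 + 316 = 538
item 3: 538 + 316 = 854
item 4: 854 + 316 = 1170
item 5: 1170 + 316 = 1486
item 6: 1486 + 316 = 1802
item 7: 1802 + 316 = 2118
item 8: 2118 + 316 = 2434
item 9: 2434 + 316 = 2750
item 10: 2750 + 316 = 3066
item 11: 3066 + 316 = 3382
item 12: 3382 + 316 = 3698
item 13: 3698 + 316 = 4014
item 14: 4014 + 316 = 4330
item 15: 4330 + 316 = 4646
item 16: 4646 + 316 = 4962
item 17: 4962 + 316 = 5278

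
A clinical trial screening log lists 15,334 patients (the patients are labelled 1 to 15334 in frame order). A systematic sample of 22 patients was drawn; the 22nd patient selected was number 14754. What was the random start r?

k = 15334/22 = 697
r = 14754 − (22−1)×697 = 14754 − 14637 = 117

117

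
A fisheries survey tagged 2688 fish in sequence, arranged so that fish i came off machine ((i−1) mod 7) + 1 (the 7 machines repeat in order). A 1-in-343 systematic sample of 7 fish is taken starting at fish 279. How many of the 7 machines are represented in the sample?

Consecutive selections differ by k = 343, so their machine numbers differ by 343 mod 7 = 0.
gcd(343, 7) = 7, so the sample visits 7/7 = 1 distinct residues mod 7.
Start 279 is machine 6; the machines hit are 6.

1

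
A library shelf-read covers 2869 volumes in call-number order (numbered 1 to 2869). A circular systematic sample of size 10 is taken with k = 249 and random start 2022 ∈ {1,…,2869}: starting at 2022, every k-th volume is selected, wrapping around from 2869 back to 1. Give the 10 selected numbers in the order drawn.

2022, 2271, 2520, 2769, 149, 398, 647, 896, 1145, 1394

Selection 1: 2022
Selection 2: 2022 + 249 = 2271
Selection 3: 2271 + 249 = 2520
Selection 4: 2520 + 249 = 2769
Selection 5: 2769 + 249 = 3018 → 3018 − 2869 = 149
Selection 6: 149 + 249 = 398
Selection 7: 398 + 249 = 647
Selection 8: 647 + 249 = 896
Selection 9: 896 + 249 = 1145
Selection 10: 1145 + 249 = 1394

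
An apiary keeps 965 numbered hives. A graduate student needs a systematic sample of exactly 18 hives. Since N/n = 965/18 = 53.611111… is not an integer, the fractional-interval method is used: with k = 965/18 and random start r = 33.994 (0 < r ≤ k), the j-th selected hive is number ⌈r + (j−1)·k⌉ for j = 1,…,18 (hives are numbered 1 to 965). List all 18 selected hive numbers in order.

34, 88, 142, 195, 249, 303, 356, 410, 463, 517, 571, 624, 678, 731, 785, 839, 892, 946

j=1: r + 0k = 33.994 → ⌈·⌉ = 34
j=2: r + 1k = 87.605111… → ⌈·⌉ = 88
j=3: r + 2k = 141.216222… → ⌈·⌉ = 142
j=4: r + 3k = 194.827333… → ⌈·⌉ = 195
j=5: r + 4k = 248.438444… → ⌈·⌉ = 249
j=6: r + 5k = 302.049555… → ⌈·⌉ = 303
j=7: r + 6k = 355.660666… → ⌈·⌉ = 356
j=8: r + 7k = 409.271777… → ⌈·⌉ = 410
j=9: r + 8k = 462.882888… → ⌈·⌉ = 463
j=10: r + 9k = 516.494 → ⌈·⌉ = 517
j=11: r + 10k = 570.105111… → ⌈·⌉ = 571
j=12: r + 11k = 623.716222… → ⌈·⌉ = 624
j=13: r + 12k = 677.327333… → ⌈·⌉ = 678
j=14: r + 13k = 730.938444… → ⌈·⌉ = 731
j=15: r + 14k = 784.549555… → ⌈·⌉ = 785
j=16: r + 15k = 838.160666… → ⌈·⌉ = 839
j=17: r + 16k = 891.771777… → ⌈·⌉ = 892
j=18: r + 17k = 945.382888… → ⌈·⌉ = 946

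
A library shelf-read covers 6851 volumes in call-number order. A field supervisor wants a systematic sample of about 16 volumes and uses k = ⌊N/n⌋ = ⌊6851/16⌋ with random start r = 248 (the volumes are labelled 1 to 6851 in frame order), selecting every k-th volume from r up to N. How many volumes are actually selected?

k = ⌊6851/16⌋ = 428
Achieved size = ⌊(6851 − 248)/428⌋ + 1 = ⌊6603/428⌋ + 1 = 15 + 1 = 16
(last selection: 248 + 15×428 = 6668 ≤ 6851; next would be 7096 > 6851)

16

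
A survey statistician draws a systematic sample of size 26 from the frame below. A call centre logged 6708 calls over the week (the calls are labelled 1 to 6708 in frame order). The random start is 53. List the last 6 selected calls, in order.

5213, 5471, 5729, 5987, 6245, 6503

k = N/n = 6708/26 = 258
21st selection = 53 + 20×258 = 5213
22nd: 5213 + 258 = 5471
23rd: 5471 + 258 = 5729
24th: 5729 + 258 = 5987
25th: 5987 + 258 = 6245
26th: 6245 + 258 = 6503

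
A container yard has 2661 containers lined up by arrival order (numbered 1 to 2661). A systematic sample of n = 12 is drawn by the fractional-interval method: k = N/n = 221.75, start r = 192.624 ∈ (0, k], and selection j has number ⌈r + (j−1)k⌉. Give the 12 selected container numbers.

193, 415, 637, 858, 1080, 1302, 1524, 1745, 1967, 2189, 2411, 2632

j=1: r + 0k = 192.624 → ⌈·⌉ = 193
j=2: r + 1k = 414.374 → ⌈·⌉ = 415
j=3: r + 2k = 636.124 → ⌈·⌉ = 637
j=4: r + 3k = 857.874 → ⌈·⌉ = 858
j=5: r + 4k = 1079.624 → ⌈·⌉ = 1080
j=6: r + 5k = 1301.374 → ⌈·⌉ = 1302
j=7: r + 6k = 1523.124 → ⌈·⌉ = 1524
j=8: r + 7k = 1744.874 → ⌈·⌉ = 1745
j=9: r + 8k = 1966.624 → ⌈·⌉ = 1967
j=10: r + 9k = 2188.374 → ⌈·⌉ = 2189
j=11: r + 10k = 2410.124 → ⌈·⌉ = 2411
j=12: r + 11k = 2631.874 → ⌈·⌉ = 2632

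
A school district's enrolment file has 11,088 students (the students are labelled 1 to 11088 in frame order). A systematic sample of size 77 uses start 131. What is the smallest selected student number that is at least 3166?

k = 11088/77 = 144
Steps past start: ⌈(3166 − 131)/144⌉ = ⌈3035/144⌉ = 22
Selected student: 131 + 22×144 = 3299

3299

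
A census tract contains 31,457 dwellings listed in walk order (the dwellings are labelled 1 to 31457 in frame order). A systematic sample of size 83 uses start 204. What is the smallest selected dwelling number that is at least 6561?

6647

k = 31457/83 = 379
Steps past start: ⌈(6561 − 204)/379⌉ = ⌈6357/379⌉ = 17
Selected dwelling: 204 + 17×379 = 6647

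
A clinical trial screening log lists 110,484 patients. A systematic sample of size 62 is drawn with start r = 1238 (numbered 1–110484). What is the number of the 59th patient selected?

k = 110484/62 = 1782
59th selection = r + (59−1)·k = 1238 + 58×1782 = 1238 + 103356 = 104594

104594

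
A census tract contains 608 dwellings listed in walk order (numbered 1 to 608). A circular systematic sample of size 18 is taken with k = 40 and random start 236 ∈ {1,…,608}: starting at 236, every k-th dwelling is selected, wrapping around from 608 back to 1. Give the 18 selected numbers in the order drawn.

236, 276, 316, 356, 396, 436, 476, 516, 556, 596, 28, 68, 108, 148, 188, 228, 268, 308

Selection 1: 236
Selection 2: 236 + 40 = 276
Selection 3: 276 + 40 = 316
Selection 4: 316 + 40 = 356
Selection 5: 356 + 40 = 396
Selection 6: 396 + 40 = 436
Selection 7: 436 + 40 = 476
Selection 8: 476 + 40 = 516
Selection 9: 516 + 40 = 556
Selection 10: 556 + 40 = 596
Selection 11: 596 + 40 = 636 → 636 − 608 = 28
Selection 12: 28 + 40 = 68
Selection 13: 68 + 40 = 108
Selection 14: 108 + 40 = 148
Selection 15: 148 + 40 = 188
Selection 16: 188 + 40 = 228
Selection 17: 228 + 40 = 268
Selection 18: 268 + 40 = 308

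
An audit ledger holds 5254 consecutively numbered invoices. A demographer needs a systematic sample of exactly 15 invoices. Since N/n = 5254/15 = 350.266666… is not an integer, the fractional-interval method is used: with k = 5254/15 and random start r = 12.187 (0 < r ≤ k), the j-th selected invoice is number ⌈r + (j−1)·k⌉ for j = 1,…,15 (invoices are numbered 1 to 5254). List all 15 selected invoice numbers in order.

13, 363, 713, 1063, 1414, 1764, 2114, 2465, 2815, 3165, 3515, 3866, 4216, 4566, 4916

j=1: r + 0k = 12.187 → ⌈·⌉ = 13
j=2: r + 1k = 362.453666… → ⌈·⌉ = 363
j=3: r + 2k = 712.720333… → ⌈·⌉ = 713
j=4: r + 3k = 1062.987 → ⌈·⌉ = 1063
j=5: r + 4k = 1413.253666… → ⌈·⌉ = 1414
j=6: r + 5k = 1763.520333… → ⌈·⌉ = 1764
j=7: r + 6k = 2113.787 → ⌈·⌉ = 2114
j=8: r + 7k = 2464.053666… → ⌈·⌉ = 2465
j=9: r + 8k = 2814.320333… → ⌈·⌉ = 2815
j=10: r + 9k = 3164.587 → ⌈·⌉ = 3165
j=11: r + 10k = 3514.853666… → ⌈·⌉ = 3515
j=12: r + 11k = 3865.120333… → ⌈·⌉ = 3866
j=13: r + 12k = 4215.387 → ⌈·⌉ = 4216
j=14: r + 13k = 4565.653666… → ⌈·⌉ = 4566
j=15: r + 14k = 4915.920333… → ⌈·⌉ = 4916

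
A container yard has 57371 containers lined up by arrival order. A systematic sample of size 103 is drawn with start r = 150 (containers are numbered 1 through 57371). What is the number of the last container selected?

k = 57371/103 = 557
103rd selection = r + (103−1)·k = 150 + 102×557 = 150 + 56814 = 56964

56964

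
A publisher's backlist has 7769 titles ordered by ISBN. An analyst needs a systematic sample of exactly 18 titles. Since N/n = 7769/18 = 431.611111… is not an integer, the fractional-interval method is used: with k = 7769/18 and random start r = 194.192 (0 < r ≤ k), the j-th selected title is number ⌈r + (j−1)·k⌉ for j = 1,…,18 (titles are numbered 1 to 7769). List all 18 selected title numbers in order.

195, 626, 1058, 1490, 1921, 2353, 2784, 3216, 3648, 4079, 4511, 4942, 5374, 5806, 6237, 6669, 7100, 7532

j=1: r + 0k = 194.192 → ⌈·⌉ = 195
j=2: r + 1k = 625.803111… → ⌈·⌉ = 626
j=3: r + 2k = 1057.414222… → ⌈·⌉ = 1058
j=4: r + 3k = 1489.025333… → ⌈·⌉ = 1490
j=5: r + 4k = 1920.636444… → ⌈·⌉ = 1921
j=6: r + 5k = 2352.247555… → ⌈·⌉ = 2353
j=7: r + 6k = 2783.858666… → ⌈·⌉ = 2784
j=8: r + 7k = 3215.469777… → ⌈·⌉ = 3216
j=9: r + 8k = 3647.080888… → ⌈·⌉ = 3648
j=10: r + 9k = 4078.692 → ⌈·⌉ = 4079
j=11: r + 10k = 4510.303111… → ⌈·⌉ = 4511
j=12: r + 11k = 4941.914222… → ⌈·⌉ = 4942
j=13: r + 12k = 5373.525333… → ⌈·⌉ = 5374
j=14: r + 13k = 5805.136444… → ⌈·⌉ = 5806
j=15: r + 14k = 6236.747555… → ⌈·⌉ = 6237
j=16: r + 15k = 6668.358666… → ⌈·⌉ = 6669
j=17: r + 16k = 7099.969777… → ⌈·⌉ = 7100
j=18: r + 17k = 7531.580888… → ⌈·⌉ = 7532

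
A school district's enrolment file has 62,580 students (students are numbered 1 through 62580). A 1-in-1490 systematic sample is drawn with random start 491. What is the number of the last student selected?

61581

k = 1490
42nd selection = r + (42−1)·k = 491 + 41×1490 = 491 + 61090 = 61581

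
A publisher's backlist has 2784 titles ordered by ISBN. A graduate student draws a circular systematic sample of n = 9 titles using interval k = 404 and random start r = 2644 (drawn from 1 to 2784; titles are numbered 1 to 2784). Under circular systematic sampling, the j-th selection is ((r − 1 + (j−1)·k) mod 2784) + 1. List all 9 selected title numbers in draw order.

Selection 1: 2644
Selection 2: 2644 + 404 = 3048 → 3048 − 2784 = 264
Selection 3: 264 + 404 = 668
Selection 4: 668 + 404 = 1072
Selection 5: 1072 + 404 = 1476
Selection 6: 1476 + 404 = 1880
Selection 7: 1880 + 404 = 2284
Selection 8: 2284 + 404 = 2688
Selection 9: 2688 + 404 = 3092 → 3092 − 2784 = 308

2644, 264, 668, 1072, 1476, 1880, 2284, 2688, 308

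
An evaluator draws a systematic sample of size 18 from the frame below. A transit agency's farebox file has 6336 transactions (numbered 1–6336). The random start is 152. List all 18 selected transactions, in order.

k = N/n = 6336/18 = 352
transaction 1: 152
transaction 2: 152 + 352 = 504
transaction 3: 504 + 352 = 856
transaction 4: 856 + 352 = 1208
transaction 5: 1208 + 352 = 1560
transaction 6: 1560 + 352 = 1912
transaction 7: 1912 + 352 = 2264
transaction 8: 2264 + 352 = 2616
transaction 9: 2616 + 352 = 2968
transaction 10: 2968 + 352 = 3320
transaction 11: 3320 + 352 = 3672
transaction 12: 3672 + 352 = 4024
transaction 13: 4024 + 352 = 4376
transaction 14: 4376 + 352 = 4728
transaction 15: 4728 + 352 = 5080
transaction 16: 5080 + 352 = 5432
transaction 17: 5432 + 352 = 5784
transaction 18: 5784 + 352 = 6136

152, 504, 856, 1208, 1560, 1912, 2264, 2616, 2968, 3320, 3672, 4024, 4376, 4728, 5080, 5432, 5784, 6136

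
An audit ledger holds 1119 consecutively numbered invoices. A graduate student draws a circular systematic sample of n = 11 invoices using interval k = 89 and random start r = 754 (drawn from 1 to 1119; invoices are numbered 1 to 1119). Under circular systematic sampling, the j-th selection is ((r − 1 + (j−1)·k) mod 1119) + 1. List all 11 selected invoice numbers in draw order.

754, 843, 932, 1021, 1110, 80, 169, 258, 347, 436, 525

Selection 1: 754
Selection 2: 754 + 89 = 843
Selection 3: 843 + 89 = 932
Selection 4: 932 + 89 = 1021
Selection 5: 1021 + 89 = 1110
Selection 6: 1110 + 89 = 1199 → 1199 − 1119 = 80
Selection 7: 80 + 89 = 169
Selection 8: 169 + 89 = 258
Selection 9: 258 + 89 = 347
Selection 10: 347 + 89 = 436
Selection 11: 436 + 89 = 525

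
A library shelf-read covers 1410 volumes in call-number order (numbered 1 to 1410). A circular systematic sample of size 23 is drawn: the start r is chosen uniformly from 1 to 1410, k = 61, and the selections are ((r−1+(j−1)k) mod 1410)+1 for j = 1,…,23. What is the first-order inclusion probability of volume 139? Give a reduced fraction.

For each position j, as r ranges over 1…1410 the j-th selection hits every volume exactly once, so volume 139 is selected for exactly 23 of the 1410 starts.
Inclusion probability = 23/1410.

23/1410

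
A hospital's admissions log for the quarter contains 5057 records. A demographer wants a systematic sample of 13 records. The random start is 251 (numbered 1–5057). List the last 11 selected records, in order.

1029, 1418, 1807, 2196, 2585, 2974, 3363, 3752, 4141, 4530, 4919

k = N/n = 5057/13 = 389
3rd selection = 251 + 2×389 = 1029
4th: 1029 + 389 = 1418
5th: 1418 + 389 = 1807
6th: 1807 + 389 = 2196
7th: 2196 + 389 = 2585
8th: 2585 + 389 = 2974
9th: 2974 + 389 = 3363
10th: 3363 + 389 = 3752
11th: 3752 + 389 = 4141
12th: 4141 + 389 = 4530
13th: 4530 + 389 = 4919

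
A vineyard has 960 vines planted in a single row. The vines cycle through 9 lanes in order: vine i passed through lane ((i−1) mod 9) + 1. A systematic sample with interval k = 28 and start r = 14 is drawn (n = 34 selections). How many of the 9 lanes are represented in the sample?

9

Consecutive selections differ by k = 28, so their lane numbers differ by 28 mod 9 = 1.
gcd(28, 9) = 1, so the sample visits 9/1 = 9 distinct residues mod 9.
Start 14 is lane 5; the lanes hit are 1, 2, 3, 4, 5, 6, 7, 8, 9.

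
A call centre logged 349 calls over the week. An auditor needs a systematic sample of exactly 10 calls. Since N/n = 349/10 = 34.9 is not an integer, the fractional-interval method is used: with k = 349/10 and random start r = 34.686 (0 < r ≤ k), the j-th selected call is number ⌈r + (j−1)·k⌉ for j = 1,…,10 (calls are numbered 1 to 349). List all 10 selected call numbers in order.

j=1: r + 0k = 34.686 → ⌈·⌉ = 35
j=2: r + 1k = 69.586 → ⌈·⌉ = 70
j=3: r + 2k = 104.486 → ⌈·⌉ = 105
j=4: r + 3k = 139.386 → ⌈·⌉ = 140
j=5: r + 4k = 174.286 → ⌈·⌉ = 175
j=6: r + 5k = 209.186 → ⌈·⌉ = 210
j=7: r + 6k = 244.086 → ⌈·⌉ = 245
j=8: r + 7k = 278.986 → ⌈·⌉ = 279
j=9: r + 8k = 313.886 → ⌈·⌉ = 314
j=10: r + 9k = 348.786 → ⌈·⌉ = 349

35, 70, 105, 140, 175, 210, 245, 279, 314, 349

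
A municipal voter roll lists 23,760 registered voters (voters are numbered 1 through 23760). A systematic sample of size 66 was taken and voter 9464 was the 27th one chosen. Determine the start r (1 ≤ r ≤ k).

104

k = 23760/66 = 360
r = 9464 − (27−1)×360 = 9464 − 9360 = 104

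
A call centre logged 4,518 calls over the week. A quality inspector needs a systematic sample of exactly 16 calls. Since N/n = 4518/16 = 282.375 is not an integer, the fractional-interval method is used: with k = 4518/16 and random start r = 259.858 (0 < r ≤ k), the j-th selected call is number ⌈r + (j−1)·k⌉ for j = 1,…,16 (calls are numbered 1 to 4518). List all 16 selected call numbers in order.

260, 543, 825, 1107, 1390, 1672, 1955, 2237, 2519, 2802, 3084, 3366, 3649, 3931, 4214, 4496

j=1: r + 0k = 259.858 → ⌈·⌉ = 260
j=2: r + 1k = 542.233 → ⌈·⌉ = 543
j=3: r + 2k = 824.608 → ⌈·⌉ = 825
j=4: r + 3k = 1106.983 → ⌈·⌉ = 1107
j=5: r + 4k = 1389.358 → ⌈·⌉ = 1390
j=6: r + 5k = 1671.733 → ⌈·⌉ = 1672
j=7: r + 6k = 1954.108 → ⌈·⌉ = 1955
j=8: r + 7k = 2236.483 → ⌈·⌉ = 2237
j=9: r + 8k = 2518.858 → ⌈·⌉ = 2519
j=10: r + 9k = 2801.233 → ⌈·⌉ = 2802
j=11: r + 10k = 3083.608 → ⌈·⌉ = 3084
j=12: r + 11k = 3365.983 → ⌈·⌉ = 3366
j=13: r + 12k = 3648.358 → ⌈·⌉ = 3649
j=14: r + 13k = 3930.733 → ⌈·⌉ = 3931
j=15: r + 14k = 4213.108 → ⌈·⌉ = 4214
j=16: r + 15k = 4495.483 → ⌈·⌉ = 4496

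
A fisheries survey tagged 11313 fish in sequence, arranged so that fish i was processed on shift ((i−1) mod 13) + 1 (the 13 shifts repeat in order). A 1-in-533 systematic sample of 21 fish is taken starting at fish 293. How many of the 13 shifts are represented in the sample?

Consecutive selections differ by k = 533, so their shift numbers differ by 533 mod 13 = 0.
gcd(533, 13) = 13, so the sample visits 13/13 = 1 distinct residues mod 13.
Start 293 is shift 7; the shifts hit are 7.

1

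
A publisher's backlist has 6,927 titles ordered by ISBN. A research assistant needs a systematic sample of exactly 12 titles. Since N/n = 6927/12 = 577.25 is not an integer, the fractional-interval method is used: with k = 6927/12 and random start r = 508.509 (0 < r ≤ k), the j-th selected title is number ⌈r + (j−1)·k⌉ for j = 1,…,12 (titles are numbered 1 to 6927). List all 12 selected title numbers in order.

j=1: r + 0k = 508.509 → ⌈·⌉ = 509
j=2: r + 1k = 1085.759 → ⌈·⌉ = 1086
j=3: r + 2k = 1663.009 → ⌈·⌉ = 1664
j=4: r + 3k = 2240.259 → ⌈·⌉ = 2241
j=5: r + 4k = 2817.509 → ⌈·⌉ = 2818
j=6: r + 5k = 3394.759 → ⌈·⌉ = 3395
j=7: r + 6k = 3972.009 → ⌈·⌉ = 3973
j=8: r + 7k = 4549.259 → ⌈·⌉ = 4550
j=9: r + 8k = 5126.509 → ⌈·⌉ = 5127
j=10: r + 9k = 5703.759 → ⌈·⌉ = 5704
j=11: r + 10k = 6281.009 → ⌈·⌉ = 6282
j=12: r + 11k = 6858.259 → ⌈·⌉ = 6859

509, 1086, 1664, 2241, 2818, 3395, 3973, 4550, 5127, 5704, 6282, 6859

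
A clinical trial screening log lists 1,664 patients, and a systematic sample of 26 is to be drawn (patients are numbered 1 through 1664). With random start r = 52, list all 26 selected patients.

k = N/n = 1664/26 = 64
patient 1: 52
patient 2: 52 + 64 = 116
patient 3: 116 + 64 = 180
patient 4: 180 + 64 = 244
patient 5: 244 + 64 = 308
patient 6: 308 + 64 = 372
patient 7: 372 + 64 = 436
patient 8: 436 + 64 = 500
patient 9: 500 + 64 = 564
patient 10: 564 + 64 = 628
patient 11: 628 + 64 = 692
patient 12: 692 + 64 = 756
patient 13: 756 + 64 = 820
patient 14: 820 + 64 = 884
patient 15: 884 + 64 = 948
patient 16: 948 + 64 = 1012
patient 17: 1012 + 64 = 1076
patient 18: 1076 + 64 = 1140
patient 19: 1140 + 64 = 1204
patient 20: 1204 + 64 = 1268
patient 21: 1268 + 64 = 1332
patient 22: 1332 + 64 = 1396
patient 23: 1396 + 64 = 1460
patient 24: 1460 + 64 = 1524
patient 25: 1524 + 64 = 1588
patient 26: 1588 + 64 = 1652

52, 116, 180, 244, 308, 372, 436, 500, 564, 628, 692, 756, 820, 884, 948, 1012, 1076, 1140, 1204, 1268, 1332, 1396, 1460, 1524, 1588, 1652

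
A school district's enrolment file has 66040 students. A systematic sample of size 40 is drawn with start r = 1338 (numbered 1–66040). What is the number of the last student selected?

65727

k = 66040/40 = 1651
40th selection = r + (40−1)·k = 1338 + 39×1651 = 1338 + 64389 = 65727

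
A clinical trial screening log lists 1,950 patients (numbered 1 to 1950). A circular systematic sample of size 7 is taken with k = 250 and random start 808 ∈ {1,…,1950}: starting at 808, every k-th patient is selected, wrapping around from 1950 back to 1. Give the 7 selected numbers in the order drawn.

808, 1058, 1308, 1558, 1808, 108, 358

Selection 1: 808
Selection 2: 808 + 250 = 1058
Selection 3: 1058 + 250 = 1308
Selection 4: 1308 + 250 = 1558
Selection 5: 1558 + 250 = 1808
Selection 6: 1808 + 250 = 2058 → 2058 − 1950 = 108
Selection 7: 108 + 250 = 358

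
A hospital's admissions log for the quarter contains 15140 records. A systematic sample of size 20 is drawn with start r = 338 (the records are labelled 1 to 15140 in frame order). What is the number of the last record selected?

14721

k = 15140/20 = 757
20th selection = r + (20−1)·k = 338 + 19×757 = 338 + 14383 = 14721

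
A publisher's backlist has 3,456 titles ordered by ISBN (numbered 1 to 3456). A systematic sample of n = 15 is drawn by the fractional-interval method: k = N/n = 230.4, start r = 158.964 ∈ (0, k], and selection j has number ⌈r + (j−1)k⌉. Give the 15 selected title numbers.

j=1: r + 0k = 158.964 → ⌈·⌉ = 159
j=2: r + 1k = 389.364 → ⌈·⌉ = 390
j=3: r + 2k = 619.764 → ⌈·⌉ = 620
j=4: r + 3k = 850.164 → ⌈·⌉ = 851
j=5: r + 4k = 1080.564 → ⌈·⌉ = 1081
j=6: r + 5k = 1310.964 → ⌈·⌉ = 1311
j=7: r + 6k = 1541.364 → ⌈·⌉ = 1542
j=8: r + 7k = 1771.764 → ⌈·⌉ = 1772
j=9: r + 8k = 2002.164 → ⌈·⌉ = 2003
j=10: r + 9k = 2232.564 → ⌈·⌉ = 2233
j=11: r + 10k = 2462.964 → ⌈·⌉ = 2463
j=12: r + 11k = 2693.364 → ⌈·⌉ = 2694
j=13: r + 12k = 2923.764 → ⌈·⌉ = 2924
j=14: r + 13k = 3154.164 → ⌈·⌉ = 3155
j=15: r + 14k = 3384.564 → ⌈·⌉ = 3385

159, 390, 620, 851, 1081, 1311, 1542, 1772, 2003, 2233, 2463, 2694, 2924, 3155, 3385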